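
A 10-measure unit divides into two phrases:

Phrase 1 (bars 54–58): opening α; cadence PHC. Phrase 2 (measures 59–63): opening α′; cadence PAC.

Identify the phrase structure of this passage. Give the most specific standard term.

parallel period

Phrase 1 ends with a Phrygian half cadence (weaker) and phrase 2 with a perfect authentic cadence (stronger): antecedent + consequent = a period.
The two phrases open with the same material (α / α′), so the period is parallel.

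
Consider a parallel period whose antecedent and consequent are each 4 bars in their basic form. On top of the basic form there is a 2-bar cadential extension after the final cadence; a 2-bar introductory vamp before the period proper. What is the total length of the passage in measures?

12 measures

Basic parallel period: 4 + 4 = 8 bars.
8 (basic form) + 2 (cadential extension) + 2 (introduction) = 12.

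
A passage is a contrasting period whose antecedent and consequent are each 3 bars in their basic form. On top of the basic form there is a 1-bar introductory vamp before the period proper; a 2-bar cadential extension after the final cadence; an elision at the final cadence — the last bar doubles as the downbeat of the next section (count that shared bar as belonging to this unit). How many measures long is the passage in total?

9 measures

Basic contrasting period: 3 + 3 = 6 bars.
6 (basic form) + 1 (introduction) + 2 (cadential extension) = 9.
The elision shares a bar with the next section but does not change this unit's count.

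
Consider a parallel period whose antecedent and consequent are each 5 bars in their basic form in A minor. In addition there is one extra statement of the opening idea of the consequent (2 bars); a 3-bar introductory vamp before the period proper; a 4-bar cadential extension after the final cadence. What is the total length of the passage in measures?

19 measures

Basic parallel period: 5 + 5 = 10 bars.
10 (basic form) + 2 (extra statement) + 3 (introduction) + 4 (cadential extension) = 19.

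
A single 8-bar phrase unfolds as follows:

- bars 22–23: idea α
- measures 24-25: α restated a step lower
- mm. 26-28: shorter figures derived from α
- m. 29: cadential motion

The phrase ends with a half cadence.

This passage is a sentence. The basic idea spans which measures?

The presentation of a sentence is the basic idea (bars 22-23) plus its repetition (mm. 24–25); the basic idea is therefore measures 22-23.

measures 22–23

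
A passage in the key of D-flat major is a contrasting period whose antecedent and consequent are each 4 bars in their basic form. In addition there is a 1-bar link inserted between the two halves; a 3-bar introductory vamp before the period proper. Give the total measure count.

Basic contrasting period: 4 + 4 = 8 bars.
8 (basic form) + 1 (link) + 3 (introduction) = 12.

12 measures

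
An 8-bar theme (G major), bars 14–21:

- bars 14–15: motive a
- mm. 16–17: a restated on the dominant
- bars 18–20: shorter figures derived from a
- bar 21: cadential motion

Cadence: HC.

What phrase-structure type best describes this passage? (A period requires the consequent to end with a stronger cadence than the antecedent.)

sentence

Basic idea (bars 14–15) + its repetition (measures 16-17) form the presentation; fragmentation and cadence (measures 18-21) form the continuation — the 8-bar whole is a sentence.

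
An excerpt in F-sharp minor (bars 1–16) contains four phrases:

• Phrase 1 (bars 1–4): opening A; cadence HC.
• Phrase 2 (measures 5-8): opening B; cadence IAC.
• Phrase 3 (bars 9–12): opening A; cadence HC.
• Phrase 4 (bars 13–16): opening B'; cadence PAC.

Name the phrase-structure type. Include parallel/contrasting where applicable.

Four phrases in two halves: the first half (mm. 1–8) ends with an imperfect authentic cadence, the second (mm. 9–16) with a perfect authentic cadence — a large antecedent–consequent pair, i.e. a double period.
Phrase 3 begins with the same material as phrase 1, making it parallel.

parallel double period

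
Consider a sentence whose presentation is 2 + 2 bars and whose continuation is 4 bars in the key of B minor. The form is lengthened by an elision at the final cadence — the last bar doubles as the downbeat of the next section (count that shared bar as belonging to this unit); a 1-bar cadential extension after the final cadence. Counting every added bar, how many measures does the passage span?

Basic sentence: 2 + 2 + 4 = 8 bars.
8 (basic form) + 1 (cadential extension) = 9.
The elision shares a bar with the next section but does not change this unit's count.

9 measures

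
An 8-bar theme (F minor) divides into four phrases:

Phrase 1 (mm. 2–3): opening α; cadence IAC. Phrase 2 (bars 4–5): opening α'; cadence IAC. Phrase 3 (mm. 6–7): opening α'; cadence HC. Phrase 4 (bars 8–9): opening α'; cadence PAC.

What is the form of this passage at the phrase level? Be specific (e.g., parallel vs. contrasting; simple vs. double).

parallel double period

Four phrases in two halves: the first half (mm. 2–5) ends with an imperfect authentic cadence, the second (mm. 6-9) with a perfect authentic cadence — a large antecedent–consequent pair, i.e. a double period.
Phrase 3 begins with the same material as phrase 1, making it parallel.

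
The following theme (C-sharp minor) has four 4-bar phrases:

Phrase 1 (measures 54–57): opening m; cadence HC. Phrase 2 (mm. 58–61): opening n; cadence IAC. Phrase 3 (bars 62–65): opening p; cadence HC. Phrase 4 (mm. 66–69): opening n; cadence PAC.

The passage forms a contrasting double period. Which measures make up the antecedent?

measures 54–61

In a double period the first pair of phrases (ending imperfect authentic cadence) is the large antecedent and the second pair (ending perfect authentic cadence) is the large consequent; the antecedent is measures 54–61.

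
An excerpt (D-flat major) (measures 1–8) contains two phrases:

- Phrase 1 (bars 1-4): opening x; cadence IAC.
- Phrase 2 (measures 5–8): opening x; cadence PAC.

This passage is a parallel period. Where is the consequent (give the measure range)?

measures 5–8

The antecedent is the phrase ending with the weaker cadence (imperfect authentic cadence, phrase 1) and the consequent the one ending more conclusively (perfect authentic cadence, phrase 2); the consequent is measures 5-8.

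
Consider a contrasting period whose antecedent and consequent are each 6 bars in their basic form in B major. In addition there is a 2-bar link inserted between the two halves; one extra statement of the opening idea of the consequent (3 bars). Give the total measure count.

17 measures

Basic contrasting period: 6 + 6 = 12 bars.
12 (basic form) + 2 (link) + 3 (extra statement) = 17.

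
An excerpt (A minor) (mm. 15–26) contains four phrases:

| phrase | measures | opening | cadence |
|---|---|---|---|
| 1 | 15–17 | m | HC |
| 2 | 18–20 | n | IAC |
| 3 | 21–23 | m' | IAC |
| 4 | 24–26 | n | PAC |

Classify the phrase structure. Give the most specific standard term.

parallel double period

Four phrases in two halves: the first half (mm. 15-20) ends with an imperfect authentic cadence, the second (bars 21–26) with a perfect authentic cadence — a large antecedent–consequent pair, i.e. a double period.
Phrase 3 begins with the same material as phrase 1, making it parallel.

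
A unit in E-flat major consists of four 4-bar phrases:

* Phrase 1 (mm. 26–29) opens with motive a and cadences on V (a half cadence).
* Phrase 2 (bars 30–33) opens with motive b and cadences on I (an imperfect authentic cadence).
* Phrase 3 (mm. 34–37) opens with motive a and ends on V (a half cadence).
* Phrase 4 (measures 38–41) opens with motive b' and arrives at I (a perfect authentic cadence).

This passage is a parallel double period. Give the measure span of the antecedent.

measures 26–33

In a double period the four phrases pair into a large antecedent (phrases 1–2, ending imperfect authentic cadence) and a large consequent (phrases 3–4, ending perfect authentic cadence). The antecedent spans mm. 26–33.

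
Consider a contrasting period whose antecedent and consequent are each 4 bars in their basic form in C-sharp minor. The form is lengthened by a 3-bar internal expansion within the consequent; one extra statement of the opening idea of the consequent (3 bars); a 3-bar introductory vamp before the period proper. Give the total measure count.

Basic contrasting period: 4 + 4 = 8 bars.
8 (basic form) + 3 (internal expansion) + 3 (extra statement) + 3 (introduction) = 17.

17 measures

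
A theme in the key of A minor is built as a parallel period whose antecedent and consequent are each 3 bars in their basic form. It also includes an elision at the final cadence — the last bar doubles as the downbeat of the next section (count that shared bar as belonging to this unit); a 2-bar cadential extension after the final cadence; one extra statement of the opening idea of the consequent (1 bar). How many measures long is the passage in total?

9 measures

Basic parallel period: 3 + 3 = 6 bars.
6 (basic form) + 2 (cadential extension) + 1 (extra statement) = 9.
The elision shares a bar with the next section but does not change this unit's count.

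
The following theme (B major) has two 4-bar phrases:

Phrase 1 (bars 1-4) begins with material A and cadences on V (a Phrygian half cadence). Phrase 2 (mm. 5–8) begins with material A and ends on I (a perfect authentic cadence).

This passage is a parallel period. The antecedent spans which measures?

measures 1–4

The antecedent is the phrase ending with the weaker cadence (Phrygian half cadence, phrase 1) and the consequent the one ending more conclusively (perfect authentic cadence, phrase 2); the antecedent is bars 1–4.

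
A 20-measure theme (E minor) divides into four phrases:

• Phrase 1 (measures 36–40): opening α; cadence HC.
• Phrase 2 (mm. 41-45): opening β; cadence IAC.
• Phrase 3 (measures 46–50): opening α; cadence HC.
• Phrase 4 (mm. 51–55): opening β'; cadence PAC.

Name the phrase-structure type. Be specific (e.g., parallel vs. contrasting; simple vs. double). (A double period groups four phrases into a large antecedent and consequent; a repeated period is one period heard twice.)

Four phrases in two halves: the first half (bars 36-45) ends with an imperfect authentic cadence, the second (bars 46-55) with a perfect authentic cadence — a large antecedent–consequent pair, i.e. a double period.
Phrase 3 begins with the same material as phrase 1, making it parallel.

parallel double period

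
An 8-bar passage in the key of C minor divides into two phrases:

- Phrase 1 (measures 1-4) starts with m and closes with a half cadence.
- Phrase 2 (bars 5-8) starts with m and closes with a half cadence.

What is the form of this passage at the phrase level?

Both phrases have the same opening (m) and the same cadence (half cadence): the second is a restatement, not a consequent, so this is a repeated phrase rather than a period.

repeated phrase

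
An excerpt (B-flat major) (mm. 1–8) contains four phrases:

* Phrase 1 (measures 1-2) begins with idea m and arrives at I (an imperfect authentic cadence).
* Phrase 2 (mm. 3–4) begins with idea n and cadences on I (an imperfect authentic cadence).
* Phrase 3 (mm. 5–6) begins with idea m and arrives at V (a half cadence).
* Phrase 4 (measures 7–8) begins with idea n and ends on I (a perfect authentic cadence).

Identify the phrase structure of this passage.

Four phrases in two halves: the first half (measures 1–4) ends with an imperfect authentic cadence, the second (mm. 5–8) with a perfect authentic cadence — a large antecedent–consequent pair, i.e. a double period.
Phrase 3 begins with the same material as phrase 1, making it parallel.

parallel double period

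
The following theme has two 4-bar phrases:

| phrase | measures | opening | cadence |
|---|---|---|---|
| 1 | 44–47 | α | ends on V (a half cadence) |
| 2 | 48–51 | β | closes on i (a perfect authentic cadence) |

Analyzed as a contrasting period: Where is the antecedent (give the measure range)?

measures 44–47

The antecedent is the phrase ending with the weaker cadence (half cadence, phrase 1) and the consequent the one ending more conclusively (perfect authentic cadence, phrase 2); the antecedent is measures 44–47.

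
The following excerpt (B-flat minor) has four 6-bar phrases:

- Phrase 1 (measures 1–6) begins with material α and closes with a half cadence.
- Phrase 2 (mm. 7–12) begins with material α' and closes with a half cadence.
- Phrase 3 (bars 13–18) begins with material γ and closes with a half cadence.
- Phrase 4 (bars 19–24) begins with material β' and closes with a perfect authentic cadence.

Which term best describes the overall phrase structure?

Four phrases in two halves: the first half (bars 1–12) ends with a half cadence, the second (measures 13-24) with a perfect authentic cadence — a large antecedent–consequent pair, i.e. a double period.
Phrase 3 begins with different material from phrase 1, making it contrasting.

contrasting double period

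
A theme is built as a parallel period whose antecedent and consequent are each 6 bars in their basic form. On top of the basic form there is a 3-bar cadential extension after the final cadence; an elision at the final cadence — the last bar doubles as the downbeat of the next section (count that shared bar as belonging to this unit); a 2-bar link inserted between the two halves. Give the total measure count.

17 measures

Basic parallel period: 6 + 6 = 12 bars.
12 (basic form) + 3 (cadential extension) + 2 (link) = 17.
The elision shares a bar with the next section but does not change this unit's count.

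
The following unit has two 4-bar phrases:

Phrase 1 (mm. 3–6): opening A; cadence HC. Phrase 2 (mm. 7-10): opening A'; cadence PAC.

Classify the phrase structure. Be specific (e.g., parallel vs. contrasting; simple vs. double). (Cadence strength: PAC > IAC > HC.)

Phrase 1 ends with a half cadence (weaker) and phrase 2 with a perfect authentic cadence (stronger): antecedent + consequent = a period.
The two phrases open with the same material (A / A'), so the period is parallel.

parallel period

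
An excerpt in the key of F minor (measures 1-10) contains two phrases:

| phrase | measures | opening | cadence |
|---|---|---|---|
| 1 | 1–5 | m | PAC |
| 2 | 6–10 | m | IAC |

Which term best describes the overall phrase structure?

phrase group

The second phrase closes with an imperfect authentic cadence, which is not stronger than the first phrase's perfect authentic cadence; without a weak→strong cadential pair there is no antecedent–consequent relationship, so this is a phrase group rather than a period.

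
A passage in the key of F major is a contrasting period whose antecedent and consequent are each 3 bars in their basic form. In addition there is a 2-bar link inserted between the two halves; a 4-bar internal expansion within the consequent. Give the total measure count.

12 measures

Basic contrasting period: 3 + 3 = 6 bars.
6 (basic form) + 2 (link) + 4 (internal expansion) = 12.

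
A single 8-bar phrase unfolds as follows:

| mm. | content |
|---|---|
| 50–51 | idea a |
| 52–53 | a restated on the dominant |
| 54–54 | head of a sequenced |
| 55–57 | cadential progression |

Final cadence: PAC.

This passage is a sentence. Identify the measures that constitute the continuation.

measures 54–57

After the presentation (measures 50-53), the continuation covers the fragmentation through the cadence: mm. 54-57.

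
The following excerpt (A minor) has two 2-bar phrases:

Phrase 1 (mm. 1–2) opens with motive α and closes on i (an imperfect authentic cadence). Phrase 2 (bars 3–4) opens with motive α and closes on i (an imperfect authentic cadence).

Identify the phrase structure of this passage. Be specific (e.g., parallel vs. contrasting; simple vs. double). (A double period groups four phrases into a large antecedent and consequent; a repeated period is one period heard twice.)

repeated phrase

Both phrases have the same opening (α) and the same cadence (imperfect authentic cadence): the second is a restatement, not a consequent, so this is a repeated phrase rather than a period.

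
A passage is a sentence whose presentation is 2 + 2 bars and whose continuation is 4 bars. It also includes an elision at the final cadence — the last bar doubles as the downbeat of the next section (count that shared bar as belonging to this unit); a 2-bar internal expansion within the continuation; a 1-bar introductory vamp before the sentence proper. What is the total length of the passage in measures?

11 measures

Basic sentence: 2 + 2 + 4 = 8 bars.
8 (basic form) + 2 (internal expansion) + 1 (introduction) = 11.
The elision shares a bar with the next section but does not change this unit's count.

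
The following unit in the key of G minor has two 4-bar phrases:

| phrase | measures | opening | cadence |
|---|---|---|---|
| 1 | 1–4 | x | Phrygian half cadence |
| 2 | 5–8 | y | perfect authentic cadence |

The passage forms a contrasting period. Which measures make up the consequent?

The phrase ending with the weaker cadence (Phrygian half cadence) is the antecedent; the one ending more conclusively (perfect authentic cadence) is the consequent. The consequent is measures 5–8.

measures 5–8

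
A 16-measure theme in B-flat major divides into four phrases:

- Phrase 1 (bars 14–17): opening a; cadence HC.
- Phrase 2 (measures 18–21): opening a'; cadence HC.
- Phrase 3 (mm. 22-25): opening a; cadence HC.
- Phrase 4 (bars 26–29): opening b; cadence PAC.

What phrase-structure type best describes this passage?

parallel double period

Four phrases in two halves: the first half (mm. 14–21) ends with a half cadence, the second (bars 22–29) with a perfect authentic cadence — a large antecedent–consequent pair, i.e. a double period.
Phrase 3 begins with the same material as phrase 1, making it parallel.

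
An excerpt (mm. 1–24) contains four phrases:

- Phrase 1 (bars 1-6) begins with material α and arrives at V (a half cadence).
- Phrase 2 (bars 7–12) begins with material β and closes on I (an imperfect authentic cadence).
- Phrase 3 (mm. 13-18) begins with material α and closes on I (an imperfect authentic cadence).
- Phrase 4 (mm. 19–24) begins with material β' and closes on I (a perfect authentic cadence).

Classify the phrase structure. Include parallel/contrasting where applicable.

parallel double period

Four phrases in two halves: the first half (measures 1-12) ends with an imperfect authentic cadence, the second (mm. 13–24) with a perfect authentic cadence — a large antecedent–consequent pair, i.e. a double period.
Phrase 3 begins with the same material as phrase 1, making it parallel.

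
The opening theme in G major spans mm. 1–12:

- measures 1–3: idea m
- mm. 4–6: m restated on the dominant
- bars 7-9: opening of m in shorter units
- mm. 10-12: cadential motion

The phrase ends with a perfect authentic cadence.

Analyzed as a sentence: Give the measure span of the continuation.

After the presentation (measures 1-6), the continuation covers the fragmentation through the cadence: measures 7–12.

measures 7–12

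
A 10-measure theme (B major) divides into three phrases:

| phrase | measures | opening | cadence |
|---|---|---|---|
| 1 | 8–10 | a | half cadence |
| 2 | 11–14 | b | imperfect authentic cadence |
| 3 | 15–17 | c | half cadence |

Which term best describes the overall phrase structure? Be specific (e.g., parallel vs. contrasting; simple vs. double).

phrase group

The final phrase closes with a half cadence, which is not stronger than the preceding imperfect authentic cadence; the 3 phrases lack an overall antecedent–consequent design and so form a phrase group.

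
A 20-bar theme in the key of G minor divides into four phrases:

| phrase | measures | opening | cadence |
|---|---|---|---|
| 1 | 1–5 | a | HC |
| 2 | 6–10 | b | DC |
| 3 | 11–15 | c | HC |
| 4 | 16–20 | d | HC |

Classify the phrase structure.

Phrase 4 ends with a half cadence, no stronger than phrase 2's deceptive cadence, so the four phrases do not form a double period; nor do phrases 3–4 duplicate 1–2, so it is not a repeated period. With no phrase reaching a conclusive cadence, the passage is a phrase group.

phrase group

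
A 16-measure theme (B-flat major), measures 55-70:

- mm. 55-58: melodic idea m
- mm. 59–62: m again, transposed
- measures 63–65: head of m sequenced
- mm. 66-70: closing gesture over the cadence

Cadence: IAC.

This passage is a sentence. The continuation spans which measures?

After the presentation (measures 55–62), the continuation covers the fragmentation through the cadence: bars 63–70.

measures 63–70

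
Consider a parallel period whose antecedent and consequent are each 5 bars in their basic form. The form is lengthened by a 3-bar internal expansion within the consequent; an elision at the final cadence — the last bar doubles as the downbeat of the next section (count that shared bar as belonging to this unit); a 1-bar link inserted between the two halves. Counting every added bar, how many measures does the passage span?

Basic parallel period: 5 + 5 = 10 bars.
10 (basic form) + 3 (internal expansion) + 1 (link) = 14.
The elision shares a bar with the next section but does not change this unit's count.

14 measures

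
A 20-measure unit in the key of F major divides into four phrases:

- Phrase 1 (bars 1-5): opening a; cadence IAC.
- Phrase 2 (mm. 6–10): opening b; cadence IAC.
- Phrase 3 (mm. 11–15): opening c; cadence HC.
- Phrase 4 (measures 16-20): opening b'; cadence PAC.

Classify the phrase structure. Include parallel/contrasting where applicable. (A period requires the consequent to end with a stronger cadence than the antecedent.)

contrasting double period

Four phrases in two halves: the first half (bars 1-10) ends with an imperfect authentic cadence, the second (mm. 11-20) with a perfect authentic cadence — a large antecedent–consequent pair, i.e. a double period.
Phrase 3 begins with different material from phrase 1, making it contrasting.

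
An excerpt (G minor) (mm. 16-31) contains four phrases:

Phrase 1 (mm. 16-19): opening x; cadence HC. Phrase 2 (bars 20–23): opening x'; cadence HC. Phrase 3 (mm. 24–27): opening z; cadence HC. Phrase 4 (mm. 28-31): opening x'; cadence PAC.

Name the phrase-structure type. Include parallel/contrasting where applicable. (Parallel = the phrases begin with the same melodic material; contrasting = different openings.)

Four phrases in two halves: the first half (measures 16–23) ends with a half cadence, the second (mm. 24-31) with a perfect authentic cadence — a large antecedent–consequent pair, i.e. a double period.
Phrase 3 begins with different material from phrase 1, making it contrasting.

contrasting double period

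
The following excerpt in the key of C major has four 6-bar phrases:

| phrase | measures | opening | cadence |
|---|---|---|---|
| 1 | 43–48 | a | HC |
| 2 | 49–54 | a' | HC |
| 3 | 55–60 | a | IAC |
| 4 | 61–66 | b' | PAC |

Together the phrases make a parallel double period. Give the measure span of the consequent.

measures 55–66

In a double period the first pair of phrases (ending half cadence) is the large antecedent and the second pair (ending perfect authentic cadence) is the large consequent; the consequent is measures 55–66.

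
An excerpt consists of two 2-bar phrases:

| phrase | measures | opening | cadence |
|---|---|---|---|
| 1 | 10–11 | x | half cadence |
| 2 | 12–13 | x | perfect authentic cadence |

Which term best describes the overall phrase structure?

parallel period

Phrase 1 ends with a half cadence (weaker) and phrase 2 with a perfect authentic cadence (stronger): antecedent + consequent = a period.
The two phrases open with the same material (x / x), so the period is parallel.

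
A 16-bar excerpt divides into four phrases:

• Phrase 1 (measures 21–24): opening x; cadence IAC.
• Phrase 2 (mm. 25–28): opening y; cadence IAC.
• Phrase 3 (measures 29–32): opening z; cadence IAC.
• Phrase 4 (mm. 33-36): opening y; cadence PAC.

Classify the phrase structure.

Four phrases in two halves: the first half (measures 21–28) ends with an imperfect authentic cadence, the second (mm. 29–36) with a perfect authentic cadence — a large antecedent–consequent pair, i.e. a double period.
Phrase 3 begins with different material from phrase 1, making it contrasting.

contrasting double period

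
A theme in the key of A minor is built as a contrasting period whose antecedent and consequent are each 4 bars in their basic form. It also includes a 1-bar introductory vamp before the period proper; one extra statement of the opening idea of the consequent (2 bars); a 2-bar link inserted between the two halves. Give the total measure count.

13 measures

Basic contrasting period: 4 + 4 = 8 bars.
8 (basic form) + 1 (introduction) + 2 (extra statement) + 2 (link) = 13.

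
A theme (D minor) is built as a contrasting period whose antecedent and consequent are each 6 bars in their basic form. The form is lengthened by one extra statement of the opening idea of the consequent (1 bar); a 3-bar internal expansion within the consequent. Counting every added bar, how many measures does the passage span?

16 measures

Basic contrasting period: 6 + 6 = 12 bars.
12 (basic form) + 1 (extra statement) + 3 (internal expansion) = 16.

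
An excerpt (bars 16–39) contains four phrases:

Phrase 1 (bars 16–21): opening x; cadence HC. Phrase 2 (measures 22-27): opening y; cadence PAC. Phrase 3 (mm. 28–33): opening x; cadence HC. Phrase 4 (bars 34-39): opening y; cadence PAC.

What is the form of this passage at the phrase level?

repeated period

The cadence pattern HC–PAC–HC–PAC is weak–strong twice, and phrases 3–4 restate phrases 1–2: a period heard twice, not a double period (which would end weakly at phrase 2).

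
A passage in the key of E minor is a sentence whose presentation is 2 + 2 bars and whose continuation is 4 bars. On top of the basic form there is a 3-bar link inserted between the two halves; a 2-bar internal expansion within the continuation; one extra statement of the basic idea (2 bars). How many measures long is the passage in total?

Basic sentence: 2 + 2 + 4 = 8 bars.
8 (basic form) + 3 (link) + 2 (internal expansion) + 2 (extra statement) = 15.

15 measures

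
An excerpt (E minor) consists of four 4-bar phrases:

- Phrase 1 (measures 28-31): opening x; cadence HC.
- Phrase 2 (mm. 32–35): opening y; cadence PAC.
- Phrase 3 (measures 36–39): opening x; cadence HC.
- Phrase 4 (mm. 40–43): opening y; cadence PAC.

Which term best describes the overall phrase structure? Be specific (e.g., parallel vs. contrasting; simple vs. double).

The cadence pattern HC–PAC–HC–PAC is weak–strong twice, and phrases 3–4 restate phrases 1–2: a period heard twice, not a double period (which would end weakly at phrase 2).

repeated period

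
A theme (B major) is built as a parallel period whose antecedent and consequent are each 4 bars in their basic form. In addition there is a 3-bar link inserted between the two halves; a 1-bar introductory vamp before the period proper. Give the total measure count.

12 measures

Basic parallel period: 4 + 4 = 8 bars.
8 (basic form) + 3 (link) + 1 (introduction) = 12.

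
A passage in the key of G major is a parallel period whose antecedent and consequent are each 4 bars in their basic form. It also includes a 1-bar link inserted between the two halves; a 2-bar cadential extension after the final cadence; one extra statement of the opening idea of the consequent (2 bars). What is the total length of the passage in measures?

13 measures

Basic parallel period: 4 + 4 = 8 bars.
8 (basic form) + 1 (link) + 2 (cadential extension) + 2 (extra statement) = 13.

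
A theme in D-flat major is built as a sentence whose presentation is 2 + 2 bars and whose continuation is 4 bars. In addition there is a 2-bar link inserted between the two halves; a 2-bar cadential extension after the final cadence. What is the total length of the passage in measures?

12 measures

Basic sentence: 2 + 2 + 4 = 8 bars.
8 (basic form) + 2 (link) + 2 (cadential extension) = 12.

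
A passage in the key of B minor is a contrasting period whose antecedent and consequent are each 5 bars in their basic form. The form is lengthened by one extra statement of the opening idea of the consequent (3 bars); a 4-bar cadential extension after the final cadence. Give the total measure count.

Basic contrasting period: 5 + 5 = 10 bars.
10 (basic form) + 3 (extra statement) + 4 (cadential extension) = 17.

17 measures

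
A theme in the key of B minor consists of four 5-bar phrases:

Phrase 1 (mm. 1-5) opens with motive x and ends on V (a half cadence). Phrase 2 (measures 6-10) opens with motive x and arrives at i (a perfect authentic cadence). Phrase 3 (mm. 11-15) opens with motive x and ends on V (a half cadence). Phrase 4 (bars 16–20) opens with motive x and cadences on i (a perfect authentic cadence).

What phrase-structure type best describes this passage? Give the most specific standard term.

repeated period

The cadence pattern HC–PAC–HC–PAC is weak–strong twice, and phrases 3–4 restate phrases 1–2: a period heard twice, not a double period (which would end weakly at phrase 2).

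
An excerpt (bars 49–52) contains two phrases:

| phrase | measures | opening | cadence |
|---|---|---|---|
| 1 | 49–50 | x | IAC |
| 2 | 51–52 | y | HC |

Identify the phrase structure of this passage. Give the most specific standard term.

The second phrase closes with a half cadence, which is not stronger than the first phrase's imperfect authentic cadence; without a weak→strong cadential pair there is no antecedent–consequent relationship, so this is a phrase group rather than a period.

phrase group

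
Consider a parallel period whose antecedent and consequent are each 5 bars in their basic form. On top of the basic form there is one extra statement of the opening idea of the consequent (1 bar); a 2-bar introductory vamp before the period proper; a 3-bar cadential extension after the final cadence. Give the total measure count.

16 measures

Basic parallel period: 5 + 5 = 10 bars.
10 (basic form) + 1 (extra statement) + 2 (introduction) + 3 (cadential extension) = 16.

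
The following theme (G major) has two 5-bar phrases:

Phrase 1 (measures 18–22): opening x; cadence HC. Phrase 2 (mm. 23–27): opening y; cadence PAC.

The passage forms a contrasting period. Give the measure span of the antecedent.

The phrase ending with the weaker cadence (half cadence) is the antecedent; the one ending more conclusively (perfect authentic cadence) is the consequent. The antecedent is measures 18–22.

measures 18–22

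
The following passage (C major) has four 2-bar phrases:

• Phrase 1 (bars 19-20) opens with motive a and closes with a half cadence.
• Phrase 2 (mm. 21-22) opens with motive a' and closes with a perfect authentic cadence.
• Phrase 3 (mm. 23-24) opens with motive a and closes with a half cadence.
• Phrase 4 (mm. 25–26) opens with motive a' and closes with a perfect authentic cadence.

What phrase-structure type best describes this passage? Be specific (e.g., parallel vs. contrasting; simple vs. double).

The cadence pattern HC–PAC–HC–PAC is weak–strong twice, and phrases 3–4 restate phrases 1–2: a period heard twice, not a double period (which would end weakly at phrase 2).

repeated period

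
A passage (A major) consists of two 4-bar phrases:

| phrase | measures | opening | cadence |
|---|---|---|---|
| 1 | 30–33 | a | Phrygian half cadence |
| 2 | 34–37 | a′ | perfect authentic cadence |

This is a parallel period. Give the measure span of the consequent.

The phrase ending with the weaker cadence (Phrygian half cadence) is the antecedent; the one ending more conclusively (perfect authentic cadence) is the consequent. The consequent is measures 34–37.

measures 34–37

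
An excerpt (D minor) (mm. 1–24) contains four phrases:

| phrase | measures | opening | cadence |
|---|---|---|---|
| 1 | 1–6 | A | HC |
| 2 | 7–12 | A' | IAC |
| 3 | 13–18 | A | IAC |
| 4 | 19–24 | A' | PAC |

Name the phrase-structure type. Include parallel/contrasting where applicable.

parallel double period

Four phrases in two halves: the first half (measures 1–12) ends with an imperfect authentic cadence, the second (measures 13–24) with a perfect authentic cadence — a large antecedent–consequent pair, i.e. a double period.
Phrase 3 begins with the same material as phrase 1, making it parallel.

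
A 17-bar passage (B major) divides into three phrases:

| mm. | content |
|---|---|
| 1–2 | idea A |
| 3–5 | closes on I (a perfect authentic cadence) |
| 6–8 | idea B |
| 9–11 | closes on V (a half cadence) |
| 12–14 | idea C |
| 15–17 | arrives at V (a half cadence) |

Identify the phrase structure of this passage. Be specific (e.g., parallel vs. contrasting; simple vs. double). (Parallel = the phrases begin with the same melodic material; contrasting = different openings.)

The final phrase closes with a half cadence, which is not stronger than the preceding half cadence; the 3 phrases lack an overall antecedent–consequent design and so form a phrase group.

phrase group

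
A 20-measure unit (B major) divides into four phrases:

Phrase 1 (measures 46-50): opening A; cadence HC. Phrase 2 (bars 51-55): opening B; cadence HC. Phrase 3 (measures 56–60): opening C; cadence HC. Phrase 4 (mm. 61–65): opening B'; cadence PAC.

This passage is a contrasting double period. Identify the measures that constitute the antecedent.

measures 46–55

In a double period the four phrases pair into a large antecedent (phrases 1–2, ending half cadence) and a large consequent (phrases 3–4, ending perfect authentic cadence). The antecedent spans mm. 46–55.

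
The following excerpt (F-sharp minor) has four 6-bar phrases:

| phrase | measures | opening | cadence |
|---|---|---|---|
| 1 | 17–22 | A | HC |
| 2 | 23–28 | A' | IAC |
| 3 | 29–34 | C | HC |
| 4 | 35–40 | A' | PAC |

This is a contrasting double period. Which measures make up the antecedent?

In a double period the first pair of phrases (ending imperfect authentic cadence) is the large antecedent and the second pair (ending perfect authentic cadence) is the large consequent; the antecedent is measures 17–28.

measures 17–28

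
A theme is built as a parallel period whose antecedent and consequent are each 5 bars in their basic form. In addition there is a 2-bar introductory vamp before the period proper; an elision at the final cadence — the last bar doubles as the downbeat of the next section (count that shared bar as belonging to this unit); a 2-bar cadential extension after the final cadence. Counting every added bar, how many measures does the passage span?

14 measures

Basic parallel period: 5 + 5 = 10 bars.
10 (basic form) + 2 (introduction) + 2 (cadential extension) = 14.
The elision shares a bar with the next section but does not change this unit's count.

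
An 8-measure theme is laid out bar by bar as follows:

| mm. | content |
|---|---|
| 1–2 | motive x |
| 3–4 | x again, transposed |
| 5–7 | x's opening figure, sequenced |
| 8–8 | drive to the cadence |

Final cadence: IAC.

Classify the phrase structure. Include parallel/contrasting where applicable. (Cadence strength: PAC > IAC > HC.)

Basic idea (mm. 1–2) + its repetition (measures 3-4) form the presentation; fragmentation and cadence (measures 5-8) form the continuation — the 8-bar whole is a sentence.

sentence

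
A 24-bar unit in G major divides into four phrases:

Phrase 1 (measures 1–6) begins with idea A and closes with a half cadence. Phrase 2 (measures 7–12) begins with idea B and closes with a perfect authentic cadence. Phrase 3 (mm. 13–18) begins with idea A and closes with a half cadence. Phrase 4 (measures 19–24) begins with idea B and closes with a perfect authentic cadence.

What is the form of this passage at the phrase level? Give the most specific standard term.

repeated period

The cadence pattern HC–PAC–HC–PAC is weak–strong twice, and phrases 3–4 restate phrases 1–2: a period heard twice, not a double period (which would end weakly at phrase 2).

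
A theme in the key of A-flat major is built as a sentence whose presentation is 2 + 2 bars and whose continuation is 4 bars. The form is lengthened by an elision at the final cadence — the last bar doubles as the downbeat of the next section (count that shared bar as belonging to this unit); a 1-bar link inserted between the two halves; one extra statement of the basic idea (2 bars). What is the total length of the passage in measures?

Basic sentence: 2 + 2 + 4 = 8 bars.
8 (basic form) + 1 (link) + 2 (extra statement) = 11.
The elision shares a bar with the next section but does not change this unit's count.

11 measures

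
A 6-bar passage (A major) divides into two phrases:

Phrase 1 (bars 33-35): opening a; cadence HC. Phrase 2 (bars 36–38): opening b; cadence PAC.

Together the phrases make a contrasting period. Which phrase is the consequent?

phrase 2

The phrase ending with the weaker cadence (half cadence) is the antecedent; the one ending more conclusively (perfect authentic cadence) is the consequent. The consequent is phrase 2.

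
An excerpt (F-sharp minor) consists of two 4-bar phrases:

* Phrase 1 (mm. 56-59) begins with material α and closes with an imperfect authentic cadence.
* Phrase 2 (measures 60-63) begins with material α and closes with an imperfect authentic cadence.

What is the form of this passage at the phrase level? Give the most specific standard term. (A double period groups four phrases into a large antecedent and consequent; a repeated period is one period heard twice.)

repeated phrase

Both phrases have the same opening (α) and the same cadence (imperfect authentic cadence): the second is a restatement, not a consequent, so this is a repeated phrase rather than a period.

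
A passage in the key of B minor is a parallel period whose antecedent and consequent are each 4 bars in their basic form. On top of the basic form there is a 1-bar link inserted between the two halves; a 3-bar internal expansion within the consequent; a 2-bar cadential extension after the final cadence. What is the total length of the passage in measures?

Basic parallel period: 4 + 4 = 8 bars.
8 (basic form) + 1 (link) + 3 (internal expansion) + 2 (cadential extension) = 14.

14 measures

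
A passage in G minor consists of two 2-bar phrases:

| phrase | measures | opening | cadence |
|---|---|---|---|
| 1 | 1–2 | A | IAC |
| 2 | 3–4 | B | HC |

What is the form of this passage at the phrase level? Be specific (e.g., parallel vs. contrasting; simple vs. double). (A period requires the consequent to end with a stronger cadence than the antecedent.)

phrase group

The second phrase closes with a half cadence, which is not stronger than the first phrase's imperfect authentic cadence; without a weak→strong cadential pair there is no antecedent–consequent relationship, so this is a phrase group rather than a period.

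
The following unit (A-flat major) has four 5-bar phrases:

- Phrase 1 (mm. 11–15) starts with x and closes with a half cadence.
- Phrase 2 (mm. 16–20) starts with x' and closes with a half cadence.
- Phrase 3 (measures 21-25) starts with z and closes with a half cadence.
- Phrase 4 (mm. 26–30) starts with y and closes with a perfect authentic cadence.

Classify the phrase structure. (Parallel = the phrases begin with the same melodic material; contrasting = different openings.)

contrasting double period

Four phrases in two halves: the first half (measures 11–20) ends with a half cadence, the second (mm. 21–30) with a perfect authentic cadence — a large antecedent–consequent pair, i.e. a double period.
Phrase 3 begins with different material from phrase 1, making it contrasting.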